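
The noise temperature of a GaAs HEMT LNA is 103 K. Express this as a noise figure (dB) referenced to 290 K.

F = 1 + T_e/T₀ = 1 + 103/290 = 1.35517
NF = 10 log₁₀(1.35517) = 1.32 dB

1.32 dB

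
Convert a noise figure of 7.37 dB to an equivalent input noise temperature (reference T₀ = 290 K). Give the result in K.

F = 10^(7.37/10) = 5.45758
T_e = (F − 1)·T₀ = (5.45758 − 1) × 290 = 1293 K

1293 K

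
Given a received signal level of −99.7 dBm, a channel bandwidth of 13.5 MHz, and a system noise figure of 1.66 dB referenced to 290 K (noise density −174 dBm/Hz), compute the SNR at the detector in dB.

Noise floor: N = −174 + 10 log₁₀(B) + NF
10 log₁₀(1.35×10⁷) = 71.3 dB
N = −174 + 71.3 + 1.66 = −101.04 dBm
SNR = P_sig − N = −99.7 − (−101.04) = 1.34 dB → 1.3 dB

1.3 dB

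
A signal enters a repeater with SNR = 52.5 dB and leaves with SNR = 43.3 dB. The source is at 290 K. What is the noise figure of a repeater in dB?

NF (dB) = SNR_in(dB) − SNR_out(dB) when the source is at T₀
NF = 52.5 − 43.3 = 9.2 dB

9.2 dB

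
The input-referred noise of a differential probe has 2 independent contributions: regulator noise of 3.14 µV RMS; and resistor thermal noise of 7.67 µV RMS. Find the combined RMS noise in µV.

Uncorrelated sources add in power (mean-square): V_tot = √(ΣV_i²)
V_tot = √[(3.14×10⁻⁶)² + (7.67×10⁻⁶)²] = 8.29×10⁻⁶ V = 8.29 µV

8.29 µV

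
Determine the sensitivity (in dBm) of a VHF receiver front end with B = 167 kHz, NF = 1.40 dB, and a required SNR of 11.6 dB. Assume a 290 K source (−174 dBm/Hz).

−108.8 dBm

Sensitivity = −174 + 10 log₁₀(B) + NF + SNR_min
= −174 + 52.23 + 1.40 + 11.6
= −108.77 dBm → −108.8 dBm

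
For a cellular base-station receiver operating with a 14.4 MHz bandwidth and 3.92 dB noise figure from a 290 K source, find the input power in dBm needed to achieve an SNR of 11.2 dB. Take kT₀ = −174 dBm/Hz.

−87.3 dBm

Sensitivity = −174 + 10 log₁₀(B) + NF + SNR_min
= −174 + 71.58 + 3.92 + 11.2
= −87.30 dBm → −87.3 dBm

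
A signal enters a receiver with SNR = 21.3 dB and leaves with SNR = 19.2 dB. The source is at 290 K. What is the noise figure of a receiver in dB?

2.1 dB

NF (dB) = SNR_in(dB) − SNR_out(dB) when the source is at T₀
NF = 21.3 − 19.2 = 2.1 dB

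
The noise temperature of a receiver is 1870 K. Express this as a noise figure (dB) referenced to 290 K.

8.72 dB

F = 1 + T_e/T₀ = 1 + 1870/290 = 7.44828
NF = 10 log₁₀(7.44828) = 8.72 dB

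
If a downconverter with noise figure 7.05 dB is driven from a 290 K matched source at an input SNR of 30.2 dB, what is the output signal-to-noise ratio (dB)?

23.15 dB

By definition F = SNR_in/SNR_out, so in dB: SNR_out = SNR_in − NF
SNR_out = 30.2 − 7.05 = 23.15 dB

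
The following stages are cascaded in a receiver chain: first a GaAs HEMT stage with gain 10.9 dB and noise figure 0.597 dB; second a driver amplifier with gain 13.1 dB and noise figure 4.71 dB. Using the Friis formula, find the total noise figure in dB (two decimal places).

Convert to linear (a loss of L dB is a gain of −L dB): F_i = 10^(NF_i/10), G_i = 10^(G_i,dB/10)
  Stage 1: F_1 = 10^(0.597/10) = 1.147, G_1 = 10^(10.9/10) = 12.30
  Stage 2: F_2 = 10^(4.71/10) = 2.958, G_2 = 10^(13.1/10) = 20.42
Friis cascade:
  F = 1.147 + (2.958 − 1)/12.30 = 1.307
NF = 10 log₁₀(1.307) = 1.16 dB

1.16 dB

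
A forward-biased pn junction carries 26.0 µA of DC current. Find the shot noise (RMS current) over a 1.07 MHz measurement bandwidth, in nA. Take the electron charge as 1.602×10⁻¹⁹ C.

I_n = √(2qI·B)
2qI·B = 2 × 1.602×10⁻¹⁹ × 2.60×10⁻⁵ × 1.07×10⁶ = 8.91×10⁻¹⁸ A²
I_n = √(8.91×10⁻¹⁸) = 2.99×10⁻⁹ A = 2.99 nA

2.99 nA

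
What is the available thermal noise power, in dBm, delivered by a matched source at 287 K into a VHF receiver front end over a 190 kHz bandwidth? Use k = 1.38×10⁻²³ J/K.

−121.2 dBm

P_n = kTB = 1.38×10⁻²³ × 287 × 1.90×10⁵ = 7.53×10⁻¹⁶ W
In dBm: 10 log₁₀(7.53×10⁻¹⁶ / 10⁻³) = −121.2 dBm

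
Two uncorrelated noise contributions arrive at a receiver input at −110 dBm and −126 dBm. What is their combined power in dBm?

−109.9 dBm

Convert to linear, add, convert back:
P₁ = 1.00×10⁻¹⁴ W, P₂ = 2.51×10⁻¹⁶ W
P_tot = 1.03×10⁻¹⁴ W → 10 log₁₀(P_tot / 10⁻³) = −109.9 dBm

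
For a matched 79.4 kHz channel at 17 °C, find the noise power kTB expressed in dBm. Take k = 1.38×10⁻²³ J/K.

−125.0 dBm

T = 17 °C + 273.15 = 290.15 K
P_n = kTB = 1.38×10⁻²³ × 290.15 × 7.94×10⁴ = 3.18×10⁻¹⁶ W
In dBm: 10 log₁₀(3.18×10⁻¹⁶ / 10⁻³) = −125.0 dBm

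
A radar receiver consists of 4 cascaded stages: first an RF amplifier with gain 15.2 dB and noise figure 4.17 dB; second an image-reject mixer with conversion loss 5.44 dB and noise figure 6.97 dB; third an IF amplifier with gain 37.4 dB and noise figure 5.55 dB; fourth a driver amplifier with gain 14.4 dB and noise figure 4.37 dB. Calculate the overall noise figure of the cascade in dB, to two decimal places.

4.78 dB

Convert to linear (a loss of L dB is a gain of −L dB): F_i = 10^(NF_i/10), G_i = 10^(G_i,dB/10)
  Stage 1: F_1 = 10^(4.17/10) = 2.612, G_1 = 10^(15.2/10) = 33.11
  Stage 2: F_2 = 10^(6.97/10) = 4.977, G_2 = 10^(−5.44/10) = 0.2858
  Stage 3: F_3 = 10^(5.55/10) = 3.589, G_3 = 10^(37.4/10) = 5495
  Stage 4: F_4 = 10^(4.37/10) = 2.735, G_4 = 10^(14.4/10) = 27.54
Friis cascade:
  F = 2.612 + (4.977 − 1)/33.11 + (3.589 − 1)/9.462 + (2.735 − 1)/5.200×10⁴ = 3.006
NF = 10 log₁₀(3.006) = 4.78 dB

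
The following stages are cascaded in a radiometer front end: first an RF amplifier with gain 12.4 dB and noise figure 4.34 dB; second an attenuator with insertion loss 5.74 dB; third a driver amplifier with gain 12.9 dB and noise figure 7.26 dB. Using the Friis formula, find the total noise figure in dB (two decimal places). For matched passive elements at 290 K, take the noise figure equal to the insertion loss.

Convert to linear (a loss of L dB is a gain of −L dB): F_i = 10^(NF_i/10), G_i = 10^(G_i,dB/10)
  Stage 1: F_1 = 10^(4.34/10) = 2.716, G_1 = 10^(12.4/10) = 17.38
  Stage 2: F_2 = 10^(5.74/10) = 3.750, G_2 = 10^(−5.74/10) = 0.2667
  Stage 3: F_3 = 10^(7.26/10) = 5.321, G_3 = 10^(12.9/10) = 19.50
Friis cascade:
  F = 2.716 + (3.750 − 1)/17.38 + (5.321 − 1)/4.634 = 3.807
NF = 10 log₁₀(3.807) = 5.81 dB

5.81 dB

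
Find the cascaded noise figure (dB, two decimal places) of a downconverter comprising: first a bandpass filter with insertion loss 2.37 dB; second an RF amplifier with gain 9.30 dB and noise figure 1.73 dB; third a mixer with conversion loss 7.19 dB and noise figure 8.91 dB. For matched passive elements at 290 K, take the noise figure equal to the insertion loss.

5.96 dB

Convert to linear (a loss of L dB is a gain of −L dB): F_i = 10^(NF_i/10), G_i = 10^(G_i,dB/10)
  Stage 1: F_1 = 10^(2.37/10) = 1.726, G_1 = 10^(−2.37/10) = 0.5794
  Stage 2: F_2 = 10^(1.73/10) = 1.489, G_2 = 10^(9.30/10) = 8.511
  Stage 3: F_3 = 10^(8.91/10) = 7.780, G_3 = 10^(−7.19/10) = 0.1910
Friis cascade:
  F = 1.726 + (1.489 − 1)/0.5794 + (7.780 − 1)/4.932 = 3.945
NF = 10 log₁₀(3.945) = 5.96 dB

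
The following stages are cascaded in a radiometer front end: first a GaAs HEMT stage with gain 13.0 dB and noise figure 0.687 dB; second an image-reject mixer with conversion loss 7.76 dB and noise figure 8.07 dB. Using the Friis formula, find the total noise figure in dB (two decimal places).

Convert to linear (a loss of L dB is a gain of −L dB): F_i = 10^(NF_i/10), G_i = 10^(G_i,dB/10)
  Stage 1: F_1 = 10^(0.687/10) = 1.171, G_1 = 10^(13.0/10) = 19.95
  Stage 2: F_2 = 10^(8.07/10) = 6.412, G_2 = 10^(−7.76/10) = 0.1675
Friis cascade:
  F = 1.171 + (6.412 − 1)/19.95 = 1.443
NF = 10 log₁₀(1.443) = 1.59 dB

1.59 dB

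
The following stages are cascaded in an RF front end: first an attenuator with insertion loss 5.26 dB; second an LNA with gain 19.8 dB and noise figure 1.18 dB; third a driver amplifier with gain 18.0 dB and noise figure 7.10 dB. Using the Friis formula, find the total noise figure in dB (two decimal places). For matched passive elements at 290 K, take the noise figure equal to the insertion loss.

6.58 dB

Convert to linear (a loss of L dB is a gain of −L dB): F_i = 10^(NF_i/10), G_i = 10^(G_i,dB/10)
  Stage 1: F_1 = 10^(5.26/10) = 3.357, G_1 = 10^(−5.26/10) = 0.2979
  Stage 2: F_2 = 10^(1.18/10) = 1.312, G_2 = 10^(19.8/10) = 95.50
  Stage 3: F_3 = 10^(7.10/10) = 5.129, G_3 = 10^(18.0/10) = 63.10
Friis cascade:
  F = 3.357 + (1.312 − 1)/0.2979 + (5.129 − 1)/28.44 = 4.551
NF = 10 log₁₀(4.551) = 6.58 dB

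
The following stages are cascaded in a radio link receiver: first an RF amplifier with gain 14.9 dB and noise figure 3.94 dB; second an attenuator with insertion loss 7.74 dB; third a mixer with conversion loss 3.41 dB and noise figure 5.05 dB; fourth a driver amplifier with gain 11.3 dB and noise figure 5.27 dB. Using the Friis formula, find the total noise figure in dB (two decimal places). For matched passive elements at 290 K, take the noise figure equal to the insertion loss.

Convert to linear (a loss of L dB is a gain of −L dB): F_i = 10^(NF_i/10), G_i = 10^(G_i,dB/10)
  Stage 1: F_1 = 10^(3.94/10) = 2.477, G_1 = 10^(14.9/10) = 30.90
  Stage 2: F_2 = 10^(7.74/10) = 5.943, G_2 = 10^(−7.74/10) = 0.1683
  Stage 3: F_3 = 10^(5.05/10) = 3.199, G_3 = 10^(−3.41/10) = 0.4560
  Stage 4: F_4 = 10^(5.27/10) = 3.365, G_4 = 10^(11.3/10) = 13.49
Friis cascade:
  F = 2.477 + (5.943 − 1)/30.90 + (3.199 − 1)/5.200 + (3.365 − 1)/2.371 = 4.058
NF = 10 log₁₀(4.058) = 6.08 dB

6.08 dB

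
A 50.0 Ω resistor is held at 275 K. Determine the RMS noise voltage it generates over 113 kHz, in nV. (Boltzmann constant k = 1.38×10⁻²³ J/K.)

V_n = √(4kTRB)
4kTRB = 4 × 1.38×10⁻²³ × 275 × 5.00×10¹ × 1.13×10⁵ = 8.58×10⁻¹⁴ V²
V_n = √(8.58×10⁻¹⁴) = 2.93×10⁻⁷ V = 293 nV

293 nV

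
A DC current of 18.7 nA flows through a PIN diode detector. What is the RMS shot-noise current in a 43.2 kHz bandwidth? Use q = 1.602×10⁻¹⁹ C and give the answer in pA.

16.1 pA

I_n = √(2qI·B)
2qI·B = 2 × 1.602×10⁻¹⁹ × 1.87×10⁻⁸ × 4.32×10⁴ = 2.59×10⁻²² A²
I_n = √(2.59×10⁻²²) = 1.61×10⁻¹¹ A = 16.1 pA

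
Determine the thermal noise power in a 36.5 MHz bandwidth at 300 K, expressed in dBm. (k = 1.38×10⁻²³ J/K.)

P_n = kTB = 1.38×10⁻²³ × 300 × 3.65×10⁷ = 1.51×10⁻¹³ W
In dBm: 10 log₁₀(1.51×10⁻¹³ / 10⁻³) = −98.2 dBm

−98.2 dBm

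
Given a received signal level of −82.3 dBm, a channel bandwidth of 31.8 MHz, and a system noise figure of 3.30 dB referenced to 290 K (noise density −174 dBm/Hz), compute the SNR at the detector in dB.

13.4 dB

Noise floor: N = −174 + 10 log₁₀(B) + NF
10 log₁₀(3.18×10⁷) = 75.02 dB
N = −174 + 75.02 + 3.30 = −95.68 dBm
SNR = P_sig − N = −82.3 − (−95.68) = 13.38 dB → 13.4 dB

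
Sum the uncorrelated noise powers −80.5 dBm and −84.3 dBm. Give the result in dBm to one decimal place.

Convert to linear, add, convert back:
P₁ = 8.91×10⁻¹² W, P₂ = 3.72×10⁻¹² W
P_tot = 1.26×10⁻¹¹ W → 10 log₁₀(P_tot / 10⁻³) = −79.0 dBm

−79.0 dBm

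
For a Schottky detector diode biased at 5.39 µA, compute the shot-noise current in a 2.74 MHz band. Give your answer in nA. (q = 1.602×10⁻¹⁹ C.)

I_n = √(2qI·B)
2qI·B = 2 × 1.602×10⁻¹⁹ × 5.39×10⁻⁶ × 2.74×10⁶ = 4.73×10⁻¹⁸ A²
I_n = √(4.73×10⁻¹⁸) = 2.18×10⁻⁹ A = 2.18 nA

2.18 nA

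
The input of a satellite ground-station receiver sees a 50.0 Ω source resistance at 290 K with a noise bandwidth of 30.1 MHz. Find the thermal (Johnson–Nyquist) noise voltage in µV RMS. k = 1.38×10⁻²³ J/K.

4.91 µV

V_n = √(4kTRB)
4kTRB = 4 × 1.38×10⁻²³ × 290 × 5.00×10¹ × 3.01×10⁷ = 2.41×10⁻¹¹ V²
V_n = √(2.41×10⁻¹¹) = 4.91×10⁻⁶ V = 4.91 µV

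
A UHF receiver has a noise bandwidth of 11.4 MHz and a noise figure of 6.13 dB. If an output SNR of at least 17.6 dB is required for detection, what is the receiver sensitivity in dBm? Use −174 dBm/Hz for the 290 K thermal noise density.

Sensitivity = −174 + 10 log₁₀(B) + NF + SNR_min
= −174 + 70.57 + 6.13 + 17.6
= −79.70 dBm → −79.7 dBm

−79.7 dBm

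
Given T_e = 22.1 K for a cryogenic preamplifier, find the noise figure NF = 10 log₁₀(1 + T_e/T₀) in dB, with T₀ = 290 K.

0.319 dB

F = 1 + T_e/T₀ = 1 + 22.1/290 = 1.07621
NF = 10 log₁₀(1.07621) = 0.319 dB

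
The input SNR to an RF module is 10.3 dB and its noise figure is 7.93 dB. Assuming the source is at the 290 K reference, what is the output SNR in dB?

By definition F = SNR_in/SNR_out, so in dB: SNR_out = SNR_in − NF
SNR_out = 10.3 − 7.93 = 2.37 dB

2.37 dB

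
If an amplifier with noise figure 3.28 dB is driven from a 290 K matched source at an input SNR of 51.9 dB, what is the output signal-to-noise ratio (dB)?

48.62 dB

By definition F = SNR_in/SNR_out, so in dB: SNR_out = SNR_in − NF
SNR_out = 51.9 − 3.28 = 48.62 dB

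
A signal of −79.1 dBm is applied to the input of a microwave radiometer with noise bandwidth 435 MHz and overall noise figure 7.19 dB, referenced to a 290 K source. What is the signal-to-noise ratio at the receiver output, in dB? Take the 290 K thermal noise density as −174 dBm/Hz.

Noise floor: N = −174 + 10 log₁₀(B) + NF
10 log₁₀(4.35×10⁸) = 86.38 dB
N = −174 + 86.38 + 7.19 = −80.43 dBm
SNR = P_sig − N = −79.1 − (−80.43) = 1.33 dB → 1.3 dB

1.3 dB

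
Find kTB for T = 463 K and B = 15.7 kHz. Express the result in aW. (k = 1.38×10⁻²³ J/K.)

P_n = kTB = 1.38×10⁻²³ × 463 × 1.57×10⁴ = 1.00×10⁻¹⁶ W = 100 aW

100 aW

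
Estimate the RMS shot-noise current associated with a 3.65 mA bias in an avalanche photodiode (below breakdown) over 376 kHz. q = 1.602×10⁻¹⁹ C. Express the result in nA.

I_n = √(2qI·B)
2qI·B = 2 × 1.602×10⁻¹⁹ × 3.65×10⁻³ × 3.76×10⁵ = 4.40×10⁻¹⁶ A²
I_n = √(4.40×10⁻¹⁶) = 2.10×10⁻⁸ A = 21.0 nA

21.0 nA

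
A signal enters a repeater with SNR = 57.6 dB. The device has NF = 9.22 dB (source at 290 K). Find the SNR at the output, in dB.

By definition F = SNR_in/SNR_out, so in dB: SNR_out = SNR_in − NF
SNR_out = 57.6 − 9.22 = 48.38 dB

48.38 dB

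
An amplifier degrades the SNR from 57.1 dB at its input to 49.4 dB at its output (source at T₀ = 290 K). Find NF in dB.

NF (dB) = SNR_in(dB) − SNR_out(dB) when the source is at T₀
NF = 57.1 − 49.4 = 7.7 dB

7.7 dB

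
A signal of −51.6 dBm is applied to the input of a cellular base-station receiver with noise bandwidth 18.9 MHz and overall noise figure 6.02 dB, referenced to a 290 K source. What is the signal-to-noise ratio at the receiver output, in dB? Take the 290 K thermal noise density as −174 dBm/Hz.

Noise floor: N = −174 + 10 log₁₀(B) + NF
10 log₁₀(1.89×10⁷) = 72.76 dB
N = −174 + 72.76 + 6.02 = −95.22 dBm
SNR = P_sig − N = −51.6 − (−95.22) = 43.62 dB → 43.6 dB

43.6 dB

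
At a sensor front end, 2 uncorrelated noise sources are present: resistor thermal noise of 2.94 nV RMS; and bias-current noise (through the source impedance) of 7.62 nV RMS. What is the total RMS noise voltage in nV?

Uncorrelated sources add in power (mean-square): V_tot = √(ΣV_i²)
V_tot = √[(2.94×10⁻⁹)² + (7.62×10⁻⁹)²] = 8.17×10⁻⁹ V = 8.17 nV

8.17 nV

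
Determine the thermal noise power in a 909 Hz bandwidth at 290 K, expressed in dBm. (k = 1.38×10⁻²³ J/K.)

−144.4 dBm

P_n = kTB = 1.38×10⁻²³ × 290 × 9.09×10² = 3.64×10⁻¹⁸ W
In dBm: 10 log₁₀(3.64×10⁻¹⁸ / 10⁻³) = −144.4 dBm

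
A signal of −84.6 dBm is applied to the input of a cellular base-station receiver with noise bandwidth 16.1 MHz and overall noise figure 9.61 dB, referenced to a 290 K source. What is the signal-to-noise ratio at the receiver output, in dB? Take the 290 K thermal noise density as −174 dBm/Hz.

7.7 dB

Noise floor: N = −174 + 10 log₁₀(B) + NF
10 log₁₀(1.61×10⁷) = 72.07 dB
N = −174 + 72.07 + 9.61 = −92.32 dBm
SNR = P_sig − N = −84.6 − (−92.32) = 7.72 dB → 7.7 dB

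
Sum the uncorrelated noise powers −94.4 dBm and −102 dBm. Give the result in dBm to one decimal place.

Convert to linear, add, convert back:
P₁ = 3.63×10⁻¹³ W, P₂ = 6.31×10⁻¹⁴ W
P_tot = 4.26×10⁻¹³ W → 10 log₁₀(P_tot / 10⁻³) = −93.7 dBm

−93.7 dBm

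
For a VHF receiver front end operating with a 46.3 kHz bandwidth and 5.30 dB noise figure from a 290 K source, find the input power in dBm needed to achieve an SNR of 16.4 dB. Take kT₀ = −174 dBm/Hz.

Sensitivity = −174 + 10 log₁₀(B) + NF + SNR_min
= −174 + 46.66 + 5.30 + 16.4
= −105.64 dBm → −105.6 dBm

−105.6 dBm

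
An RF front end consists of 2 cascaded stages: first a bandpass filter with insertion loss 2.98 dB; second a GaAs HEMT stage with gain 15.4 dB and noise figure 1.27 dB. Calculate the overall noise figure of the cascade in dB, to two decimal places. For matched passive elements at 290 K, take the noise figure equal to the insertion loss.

4.25 dB

Convert to linear (a loss of L dB is a gain of −L dB): F_i = 10^(NF_i/10), G_i = 10^(G_i,dB/10)
  Stage 1: F_1 = 10^(2.98/10) = 1.986, G_1 = 10^(−2.98/10) = 0.5035
  Stage 2: F_2 = 10^(1.27/10) = 1.340, G_2 = 10^(15.4/10) = 34.67
Friis cascade:
  F = 1.986 + (1.340 − 1)/0.5035 = 2.661
NF = 10 log₁₀(2.661) = 4.25 dB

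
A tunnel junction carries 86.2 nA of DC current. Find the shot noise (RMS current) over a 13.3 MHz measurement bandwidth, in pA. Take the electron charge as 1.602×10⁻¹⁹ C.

I_n = √(2qI·B)
2qI·B = 2 × 1.602×10⁻¹⁹ × 8.62×10⁻⁸ × 1.33×10⁷ = 3.67×10⁻¹⁹ A²
I_n = √(3.67×10⁻¹⁹) = 6.06×10⁻¹⁰ A = 606 pA

606 pA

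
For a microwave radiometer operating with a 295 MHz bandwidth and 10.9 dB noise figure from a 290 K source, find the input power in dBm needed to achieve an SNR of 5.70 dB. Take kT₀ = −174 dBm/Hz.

Sensitivity = −174 + 10 log₁₀(B) + NF + SNR_min
= −174 + 84.7 + 10.9 + 5.70
= −72.70 dBm → −72.7 dBm

−72.7 dBm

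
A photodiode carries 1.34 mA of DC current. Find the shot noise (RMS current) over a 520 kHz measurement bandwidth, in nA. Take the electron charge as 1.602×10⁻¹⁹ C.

I_n = √(2qI·B)
2qI·B = 2 × 1.602×10⁻¹⁹ × 1.34×10⁻³ × 5.20×10⁵ = 2.23×10⁻¹⁶ A²
I_n = √(2.23×10⁻¹⁶) = 1.49×10⁻⁸ A = 14.9 nA

14.9 nA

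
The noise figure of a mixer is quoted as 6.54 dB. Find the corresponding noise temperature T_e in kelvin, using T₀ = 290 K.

F = 10^(6.54/10) = 4.50817
T_e = (F − 1)·T₀ = (4.50817 − 1) × 290 = 1017 K

1017 K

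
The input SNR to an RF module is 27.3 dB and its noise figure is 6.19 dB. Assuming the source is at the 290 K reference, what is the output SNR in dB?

By definition F = SNR_in/SNR_out, so in dB: SNR_out = SNR_in − NF
SNR_out = 27.3 − 6.19 = 21.11 dB

21.11 dB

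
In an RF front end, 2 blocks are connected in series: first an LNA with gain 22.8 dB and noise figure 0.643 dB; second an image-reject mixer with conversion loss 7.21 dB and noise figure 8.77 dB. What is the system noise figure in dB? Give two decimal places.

0.77 dB

Convert to linear (a loss of L dB is a gain of −L dB): F_i = 10^(NF_i/10), G_i = 10^(G_i,dB/10)
  Stage 1: F_1 = 10^(0.643/10) = 1.160, G_1 = 10^(22.8/10) = 190.5
  Stage 2: F_2 = 10^(8.77/10) = 7.534, G_2 = 10^(−7.21/10) = 0.1901
Friis cascade:
  F = 1.160 + (7.534 − 1)/190.5 = 1.194
NF = 10 log₁₀(1.194) = 0.77 dB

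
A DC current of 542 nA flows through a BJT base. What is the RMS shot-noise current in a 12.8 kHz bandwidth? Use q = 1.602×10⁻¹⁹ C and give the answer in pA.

I_n = √(2qI·B)
2qI·B = 2 × 1.602×10⁻¹⁹ × 5.42×10⁻⁷ × 1.28×10⁴ = 2.22×10⁻²¹ A²
I_n = √(2.22×10⁻²¹) = 4.71×10⁻¹¹ A = 47.1 pA

47.1 pA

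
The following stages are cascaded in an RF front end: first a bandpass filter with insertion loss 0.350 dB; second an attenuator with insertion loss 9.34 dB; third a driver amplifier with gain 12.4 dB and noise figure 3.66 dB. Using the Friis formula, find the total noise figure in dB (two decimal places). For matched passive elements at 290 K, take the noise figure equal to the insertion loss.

Convert to linear (a loss of L dB is a gain of −L dB): F_i = 10^(NF_i/10), G_i = 10^(G_i,dB/10)
  Stage 1: F_1 = 10^(0.350/10) = 1.084, G_1 = 10^(−0.350/10) = 0.9226
  Stage 2: F_2 = 10^(9.34/10) = 8.590, G_2 = 10^(−9.34/10) = 0.1164
  Stage 3: F_3 = 10^(3.66/10) = 2.323, G_3 = 10^(12.4/10) = 17.38
Friis cascade:
  F = 1.084 + (8.590 − 1)/0.9226 + (2.323 − 1)/0.1074 = 21.63
NF = 10 log₁₀(21.63) = 13.35 dB

13.35 dB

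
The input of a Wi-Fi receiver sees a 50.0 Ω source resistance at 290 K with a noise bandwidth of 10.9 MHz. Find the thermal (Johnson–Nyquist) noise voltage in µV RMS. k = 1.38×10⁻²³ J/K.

2.95 µV

V_n = √(4kTRB)
4kTRB = 4 × 1.38×10⁻²³ × 290 × 5.00×10¹ × 1.09×10⁷ = 8.72×10⁻¹² V²
V_n = √(8.72×10⁻¹²) = 2.95×10⁻⁶ V = 2.95 µV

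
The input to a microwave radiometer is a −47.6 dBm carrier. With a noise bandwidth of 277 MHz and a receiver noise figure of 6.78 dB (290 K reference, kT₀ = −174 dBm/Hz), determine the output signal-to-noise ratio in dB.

35.2 dB

Noise floor: N = −174 + 10 log₁₀(B) + NF
10 log₁₀(2.77×10⁸) = 84.42 dB
N = −174 + 84.42 + 6.78 = −82.80 dBm
SNR = P_sig − N = −47.6 − (−82.80) = 35.20 dB → 35.2 dB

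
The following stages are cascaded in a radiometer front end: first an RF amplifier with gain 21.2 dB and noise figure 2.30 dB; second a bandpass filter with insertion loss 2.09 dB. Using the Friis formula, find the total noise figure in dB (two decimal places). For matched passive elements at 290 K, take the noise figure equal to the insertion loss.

Convert to linear (a loss of L dB is a gain of −L dB): F_i = 10^(NF_i/10), G_i = 10^(G_i,dB/10)
  Stage 1: F_1 = 10^(2.30/10) = 1.698, G_1 = 10^(21.2/10) = 131.8
  Stage 2: F_2 = 10^(2.09/10) = 1.618, G_2 = 10^(−2.09/10) = 0.6180
Friis cascade:
  F = 1.698 + (1.618 − 1)/131.8 = 1.703
NF = 10 log₁₀(1.703) = 2.31 dB

2.31 dB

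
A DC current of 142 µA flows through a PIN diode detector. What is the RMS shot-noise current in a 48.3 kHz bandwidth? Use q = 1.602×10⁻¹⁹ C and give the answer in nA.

1.48 nA

I_n = √(2qI·B)
2qI·B = 2 × 1.602×10⁻¹⁹ × 1.42×10⁻⁴ × 4.83×10⁴ = 2.20×10⁻¹⁸ A²
I_n = √(2.20×10⁻¹⁸) = 1.48×10⁻⁹ A = 1.48 nA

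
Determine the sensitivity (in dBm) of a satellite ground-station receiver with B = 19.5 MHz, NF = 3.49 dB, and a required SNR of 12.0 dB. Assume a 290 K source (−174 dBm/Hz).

Sensitivity = −174 + 10 log₁₀(B) + NF + SNR_min
= −174 + 72.9 + 3.49 + 12.0
= −85.61 dBm → −85.6 dBm

−85.6 dBm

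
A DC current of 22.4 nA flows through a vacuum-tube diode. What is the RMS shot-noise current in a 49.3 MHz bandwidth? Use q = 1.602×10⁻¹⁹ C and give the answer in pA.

I_n = √(2qI·B)
2qI·B = 2 × 1.602×10⁻¹⁹ × 2.24×10⁻⁸ × 4.93×10⁷ = 3.54×10⁻¹⁹ A²
I_n = √(3.54×10⁻¹⁹) = 5.95×10⁻¹⁰ A = 595 pA

595 pA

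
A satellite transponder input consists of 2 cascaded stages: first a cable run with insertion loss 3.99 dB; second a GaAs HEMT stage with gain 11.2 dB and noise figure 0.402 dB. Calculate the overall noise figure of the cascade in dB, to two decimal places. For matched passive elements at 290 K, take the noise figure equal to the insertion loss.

Convert to linear (a loss of L dB is a gain of −L dB): F_i = 10^(NF_i/10), G_i = 10^(G_i,dB/10)
  Stage 1: F_1 = 10^(3.99/10) = 2.506, G_1 = 10^(−3.99/10) = 0.3990
  Stage 2: F_2 = 10^(0.402/10) = 1.097, G_2 = 10^(11.2/10) = 13.18
Friis cascade:
  F = 2.506 + (1.097 − 1)/0.3990 = 2.749
NF = 10 log₁₀(2.749) = 4.39 dB

4.39 dB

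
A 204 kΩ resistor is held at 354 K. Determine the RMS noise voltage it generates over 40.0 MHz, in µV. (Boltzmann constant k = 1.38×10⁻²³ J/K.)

V_n = √(4kTRB)
4kTRB = 4 × 1.38×10⁻²³ × 354 × 2.04×10⁵ × 4.00×10⁷ = 1.59×10⁻⁷ V²
V_n = √(1.59×10⁻⁷) = 3.99×10⁻⁴ V = 399 µV

399 µV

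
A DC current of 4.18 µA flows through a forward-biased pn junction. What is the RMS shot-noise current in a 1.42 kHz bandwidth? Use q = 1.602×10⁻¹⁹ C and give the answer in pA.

I_n = √(2qI·B)
2qI·B = 2 × 1.602×10⁻¹⁹ × 4.18×10⁻⁶ × 1.42×10³ = 1.90×10⁻²¹ A²
I_n = √(1.90×10⁻²¹) = 4.36×10⁻¹¹ A = 43.6 pA

43.6 pA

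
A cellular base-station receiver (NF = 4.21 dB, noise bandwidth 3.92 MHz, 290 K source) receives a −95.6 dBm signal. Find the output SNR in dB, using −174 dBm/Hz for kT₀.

Noise floor: N = −174 + 10 log₁₀(B) + NF
10 log₁₀(3.92×10⁶) = 65.93 dB
N = −174 + 65.93 + 4.21 = −103.86 dBm
SNR = P_sig − N = −95.6 − (−103.86) = 8.26 dB → 8.3 dB

8.3 dB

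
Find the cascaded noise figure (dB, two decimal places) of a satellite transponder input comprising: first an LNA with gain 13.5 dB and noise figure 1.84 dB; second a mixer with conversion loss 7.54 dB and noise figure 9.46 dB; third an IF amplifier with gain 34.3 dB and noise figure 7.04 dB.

4.63 dB

Convert to linear (a loss of L dB is a gain of −L dB): F_i = 10^(NF_i/10), G_i = 10^(G_i,dB/10)
  Stage 1: F_1 = 10^(1.84/10) = 1.528, G_1 = 10^(13.5/10) = 22.39
  Stage 2: F_2 = 10^(9.46/10) = 8.831, G_2 = 10^(−7.54/10) = 0.1762
  Stage 3: F_3 = 10^(7.04/10) = 5.058, G_3 = 10^(34.3/10) = 2692
Friis cascade:
  F = 1.528 + (8.831 − 1)/22.39 + (5.058 − 1)/3.945 = 2.906
NF = 10 log₁₀(2.906) = 4.63 dB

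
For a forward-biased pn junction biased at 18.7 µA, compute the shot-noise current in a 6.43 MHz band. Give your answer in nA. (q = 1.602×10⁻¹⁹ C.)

6.21 nA

I_n = √(2qI·B)
2qI·B = 2 × 1.602×10⁻¹⁹ × 1.87×10⁻⁵ × 6.43×10⁶ = 3.85×10⁻¹⁷ A²
I_n = √(3.85×10⁻¹⁷) = 6.21×10⁻⁹ A = 6.21 nA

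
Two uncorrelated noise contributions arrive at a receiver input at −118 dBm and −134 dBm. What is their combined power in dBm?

−117.9 dBm

Convert to linear, add, convert back:
P₁ = 1.58×10⁻¹⁵ W, P₂ = 3.98×10⁻¹⁷ W
P_tot = 1.62×10⁻¹⁵ W → 10 log₁₀(P_tot / 10⁻³) = −117.9 dBm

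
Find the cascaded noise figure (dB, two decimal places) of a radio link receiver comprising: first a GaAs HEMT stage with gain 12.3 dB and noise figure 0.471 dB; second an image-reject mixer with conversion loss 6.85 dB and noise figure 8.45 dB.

1.67 dB

Convert to linear (a loss of L dB is a gain of −L dB): F_i = 10^(NF_i/10), G_i = 10^(G_i,dB/10)
  Stage 1: F_1 = 10^(0.471/10) = 1.115, G_1 = 10^(12.3/10) = 16.98
  Stage 2: F_2 = 10^(8.45/10) = 6.998, G_2 = 10^(−6.85/10) = 0.2065
Friis cascade:
  F = 1.115 + (6.998 − 1)/16.98 = 1.468
NF = 10 log₁₀(1.468) = 1.67 dB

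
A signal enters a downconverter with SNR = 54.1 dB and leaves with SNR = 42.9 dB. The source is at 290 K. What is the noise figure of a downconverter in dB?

11.2 dB

NF (dB) = SNR_in(dB) − SNR_out(dB) when the source is at T₀
NF = 54.1 − 42.9 = 11.2 dB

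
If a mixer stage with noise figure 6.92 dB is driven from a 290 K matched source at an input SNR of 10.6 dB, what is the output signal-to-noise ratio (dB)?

By definition F = SNR_in/SNR_out, so in dB: SNR_out = SNR_in − NF
SNR_out = 10.6 − 6.92 = 3.68 dB

3.68 dB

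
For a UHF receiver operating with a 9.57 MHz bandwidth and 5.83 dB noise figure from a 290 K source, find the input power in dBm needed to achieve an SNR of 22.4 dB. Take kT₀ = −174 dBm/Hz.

Sensitivity = −174 + 10 log₁₀(B) + NF + SNR_min
= −174 + 69.81 + 5.83 + 22.4
= −75.96 dBm → −76.0 dBm

−76.0 dBm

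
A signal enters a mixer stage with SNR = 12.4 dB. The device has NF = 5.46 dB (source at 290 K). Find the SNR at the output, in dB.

By definition F = SNR_in/SNR_out, so in dB: SNR_out = SNR_in − NF
SNR_out = 12.4 − 5.46 = 6.94 dB

6.94 dB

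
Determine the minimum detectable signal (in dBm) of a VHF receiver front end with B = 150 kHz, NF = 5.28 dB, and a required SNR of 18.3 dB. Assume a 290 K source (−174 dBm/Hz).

Sensitivity = −174 + 10 log₁₀(B) + NF + SNR_min
= −174 + 51.76 + 5.28 + 18.3
= −98.66 dBm → −98.7 dBm

−98.7 dBm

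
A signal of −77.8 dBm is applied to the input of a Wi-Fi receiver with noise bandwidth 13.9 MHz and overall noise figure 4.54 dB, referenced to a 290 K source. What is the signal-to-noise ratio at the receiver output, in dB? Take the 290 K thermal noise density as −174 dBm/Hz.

20.2 dB

Noise floor: N = −174 + 10 log₁₀(B) + NF
10 log₁₀(1.39×10⁷) = 71.43 dB
N = −174 + 71.43 + 4.54 = −98.03 dBm
SNR = P_sig − N = −77.8 − (−98.03) = 20.23 dB → 20.2 dB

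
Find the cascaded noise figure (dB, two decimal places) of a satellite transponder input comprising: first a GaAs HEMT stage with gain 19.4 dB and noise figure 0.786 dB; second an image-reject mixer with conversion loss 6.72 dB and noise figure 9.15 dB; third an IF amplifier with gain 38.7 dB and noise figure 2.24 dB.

Convert to linear (a loss of L dB is a gain of −L dB): F_i = 10^(NF_i/10), G_i = 10^(G_i,dB/10)
  Stage 1: F_1 = 10^(0.786/10) = 1.198, G_1 = 10^(19.4/10) = 87.10
  Stage 2: F_2 = 10^(9.15/10) = 8.222, G_2 = 10^(−6.72/10) = 0.2128
  Stage 3: F_3 = 10^(2.24/10) = 1.675, G_3 = 10^(38.7/10) = 7413
Friis cascade:
  F = 1.198 + (8.222 − 1)/87.10 + (1.675 − 1)/18.54 = 1.318
NF = 10 log₁₀(1.318) = 1.20 dB

1.20 dB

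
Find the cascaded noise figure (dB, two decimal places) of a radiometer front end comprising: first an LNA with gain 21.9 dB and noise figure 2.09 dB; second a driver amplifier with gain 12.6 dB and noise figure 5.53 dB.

Convert to linear (a loss of L dB is a gain of −L dB): F_i = 10^(NF_i/10), G_i = 10^(G_i,dB/10)
  Stage 1: F_1 = 10^(2.09/10) = 1.618, G_1 = 10^(21.9/10) = 154.9
  Stage 2: F_2 = 10^(5.53/10) = 3.573, G_2 = 10^(12.6/10) = 18.20
Friis cascade:
  F = 1.618 + (3.573 − 1)/154.9 = 1.635
NF = 10 log₁₀(1.635) = 2.13 dB

2.13 dB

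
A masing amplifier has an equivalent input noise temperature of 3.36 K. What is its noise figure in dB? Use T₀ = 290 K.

F = 1 + T_e/T₀ = 1 + 3.36/290 = 1.01159
NF = 10 log₁₀(1.01159) = 0.050 dB

0.050 dB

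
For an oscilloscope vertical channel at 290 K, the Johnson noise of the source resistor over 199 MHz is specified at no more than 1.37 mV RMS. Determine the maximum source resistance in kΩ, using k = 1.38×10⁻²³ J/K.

589 kΩ

Johnson–Nyquist: V_n = √(4kTRB) ⇒ R = V_n² / (4kTB)
4kTB = 4 × 1.38×10⁻²³ × 290 × 1.99×10⁸ = 3.19×10⁻¹²
R = (1.37×10⁻³)² / 3.19×10⁻¹² = 5.89×10⁵ Ω = 589 kΩ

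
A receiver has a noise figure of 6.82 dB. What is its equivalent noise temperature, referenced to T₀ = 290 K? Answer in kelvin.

1104 K

F = 10^(6.82/10) = 4.80839
T_e = (F − 1)·T₀ = (4.80839 − 1) × 290 = 1104 K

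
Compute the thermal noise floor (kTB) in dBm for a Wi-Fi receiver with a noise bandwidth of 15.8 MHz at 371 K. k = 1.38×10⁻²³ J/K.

−100.9 dBm

P_n = kTB = 1.38×10⁻²³ × 371 × 1.58×10⁷ = 8.09×10⁻¹⁴ W
In dBm: 10 log₁₀(8.09×10⁻¹⁴ / 10⁻³) = −100.9 dBm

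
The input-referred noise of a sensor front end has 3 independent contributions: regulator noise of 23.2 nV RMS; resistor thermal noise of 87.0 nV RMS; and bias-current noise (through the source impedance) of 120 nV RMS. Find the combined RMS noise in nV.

150 nV

Uncorrelated sources add in power (mean-square): V_tot = √(ΣV_i²)
V_tot = √[(2.32×10⁻⁸)² + (8.70×10⁻⁸)² + (1.20×10⁻⁷)²] = 1.50×10⁻⁷ V = 150 nV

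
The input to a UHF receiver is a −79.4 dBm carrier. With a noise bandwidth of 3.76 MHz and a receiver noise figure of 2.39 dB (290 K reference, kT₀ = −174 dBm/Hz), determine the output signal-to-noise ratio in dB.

Noise floor: N = −174 + 10 log₁₀(B) + NF
10 log₁₀(3.76×10⁶) = 65.75 dB
N = −174 + 65.75 + 2.39 = −105.86 dBm
SNR = P_sig − N = −79.4 − (−105.86) = 26.46 dB → 26.5 dB

26.5 dB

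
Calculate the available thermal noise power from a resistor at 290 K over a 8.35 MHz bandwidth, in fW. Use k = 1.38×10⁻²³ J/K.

33.4 fW

P_n = kTB = 1.38×10⁻²³ × 290 × 8.35×10⁶ = 3.34×10⁻¹⁴ W = 33.4 fW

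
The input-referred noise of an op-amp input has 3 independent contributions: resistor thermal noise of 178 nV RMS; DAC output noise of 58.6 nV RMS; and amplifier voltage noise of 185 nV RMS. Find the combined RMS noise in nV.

263 nV

Uncorrelated sources add in power (mean-square): V_tot = √(ΣV_i²)
V_tot = √[(1.78×10⁻⁷)² + (5.86×10⁻⁸)² + (1.85×10⁻⁷)²] = 2.63×10⁻⁷ V = 263 nV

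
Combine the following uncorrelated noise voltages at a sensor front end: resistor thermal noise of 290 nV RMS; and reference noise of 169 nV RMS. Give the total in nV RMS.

336 nV

Uncorrelated sources add in power (mean-square): V_tot = √(ΣV_i²)
V_tot = √[(2.90×10⁻⁷)² + (1.69×10⁻⁷)²] = 3.36×10⁻⁷ V = 336 nV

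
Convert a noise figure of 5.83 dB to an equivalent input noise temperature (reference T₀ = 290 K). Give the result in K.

820 K

F = 10^(5.83/10) = 3.82825
T_e = (F − 1)·T₀ = (3.82825 − 1) × 290 = 820 K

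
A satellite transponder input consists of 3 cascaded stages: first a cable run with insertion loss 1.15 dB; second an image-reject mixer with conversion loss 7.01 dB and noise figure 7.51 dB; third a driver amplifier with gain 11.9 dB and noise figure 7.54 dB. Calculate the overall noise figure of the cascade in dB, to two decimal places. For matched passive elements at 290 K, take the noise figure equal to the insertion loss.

Convert to linear (a loss of L dB is a gain of −L dB): F_i = 10^(NF_i/10), G_i = 10^(G_i,dB/10)
  Stage 1: F_1 = 10^(1.15/10) = 1.303, G_1 = 10^(−1.15/10) = 0.7674
  Stage 2: F_2 = 10^(7.51/10) = 5.636, G_2 = 10^(−7.01/10) = 0.1991
  Stage 3: F_3 = 10^(7.54/10) = 5.675, G_3 = 10^(11.9/10) = 15.49
Friis cascade:
  F = 1.303 + (5.636 − 1)/0.7674 + (5.675 − 1)/0.1528 = 37.95
NF = 10 log₁₀(37.95) = 15.79 dB

15.79 dB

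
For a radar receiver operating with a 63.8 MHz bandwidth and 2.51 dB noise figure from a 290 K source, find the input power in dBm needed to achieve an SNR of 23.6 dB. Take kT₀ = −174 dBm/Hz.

Sensitivity = −174 + 10 log₁₀(B) + NF + SNR_min
= −174 + 78.05 + 2.51 + 23.6
= −69.84 dBm → −69.8 dBm

−69.8 dBm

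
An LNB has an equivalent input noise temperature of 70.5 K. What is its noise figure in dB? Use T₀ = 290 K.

0.945 dB

F = 1 + T_e/T₀ = 1 + 70.5/290 = 1.2431
NF = 10 log₁₀(1.2431) = 0.945 dB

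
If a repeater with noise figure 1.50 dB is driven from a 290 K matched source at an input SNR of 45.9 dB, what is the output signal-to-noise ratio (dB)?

By definition F = SNR_in/SNR_out, so in dB: SNR_out = SNR_in − NF
SNR_out = 45.9 − 1.50 = 44.40 dB

44.40 dB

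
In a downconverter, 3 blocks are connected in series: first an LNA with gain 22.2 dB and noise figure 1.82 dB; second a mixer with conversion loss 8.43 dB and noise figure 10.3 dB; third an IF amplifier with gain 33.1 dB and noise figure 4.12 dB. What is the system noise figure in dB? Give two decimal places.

Convert to linear (a loss of L dB is a gain of −L dB): F_i = 10^(NF_i/10), G_i = 10^(G_i,dB/10)
  Stage 1: F_1 = 10^(1.82/10) = 1.521, G_1 = 10^(22.2/10) = 166.0
  Stage 2: F_2 = 10^(10.3/10) = 10.72, G_2 = 10^(−8.43/10) = 0.1435
  Stage 3: F_3 = 10^(4.12/10) = 2.582, G_3 = 10^(33.1/10) = 2042
Friis cascade:
  F = 1.521 + (10.72 − 1)/166.0 + (2.582 − 1)/23.82 = 1.646
NF = 10 log₁₀(1.646) = 2.16 dB

2.16 dB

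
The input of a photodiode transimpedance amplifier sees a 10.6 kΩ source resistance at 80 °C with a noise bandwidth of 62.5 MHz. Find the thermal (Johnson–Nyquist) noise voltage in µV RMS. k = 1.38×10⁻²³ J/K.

T = 80 °C + 273.15 = 353.15 K
V_n = √(4kTRB)
4kTRB = 4 × 1.38×10⁻²³ × 353.15 × 1.06×10⁴ × 6.25×10⁷ = 1.29×10⁻⁸ V²
V_n = √(1.29×10⁻⁸) = 1.14×10⁻⁴ V = 114 µV

114 µV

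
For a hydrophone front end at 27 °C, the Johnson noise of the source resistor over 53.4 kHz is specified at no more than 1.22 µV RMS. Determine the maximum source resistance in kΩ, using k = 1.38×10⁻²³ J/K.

1.68 kΩ

T = 27 °C + 273.15 = 300.15 K
Johnson–Nyquist: V_n = √(4kTRB) ⇒ R = V_n² / (4kTB)
4kTB = 4 × 1.38×10⁻²³ × 300.15 × 5.34×10⁴ = 8.85×10⁻¹⁶
R = (1.22×10⁻⁶)² / 8.85×10⁻¹⁶ = 1.68×10³ Ω = 1.68 kΩ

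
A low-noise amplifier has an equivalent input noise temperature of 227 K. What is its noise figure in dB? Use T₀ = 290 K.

F = 1 + T_e/T₀ = 1 + 227/290 = 1.78276
NF = 10 log₁₀(1.78276) = 2.51 dB

2.51 dB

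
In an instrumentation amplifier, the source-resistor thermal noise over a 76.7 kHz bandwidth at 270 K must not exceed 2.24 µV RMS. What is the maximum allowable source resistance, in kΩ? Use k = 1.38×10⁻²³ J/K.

4.39 kΩ

Johnson–Nyquist: V_n = √(4kTRB) ⇒ R = V_n² / (4kTB)
4kTB = 4 × 1.38×10⁻²³ × 270 × 7.67×10⁴ = 1.14×10⁻¹⁵
R = (2.24×10⁻⁶)² / 1.14×10⁻¹⁵ = 4.39×10³ Ω = 4.39 kΩ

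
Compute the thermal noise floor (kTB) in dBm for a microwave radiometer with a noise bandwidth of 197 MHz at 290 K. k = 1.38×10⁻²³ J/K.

−91.0 dBm

P_n = kTB = 1.38×10⁻²³ × 290 × 1.97×10⁸ = 7.88×10⁻¹³ W
In dBm: 10 log₁₀(7.88×10⁻¹³ / 10⁻³) = −91.0 dBm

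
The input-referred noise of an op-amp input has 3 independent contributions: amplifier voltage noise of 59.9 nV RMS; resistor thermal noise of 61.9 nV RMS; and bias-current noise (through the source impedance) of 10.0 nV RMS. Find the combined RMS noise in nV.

86.7 nV

Uncorrelated sources add in power (mean-square): V_tot = √(ΣV_i²)
V_tot = √[(5.99×10⁻⁸)² + (6.19×10⁻⁸)² + (1.00×10⁻⁸)²] = 8.67×10⁻⁸ V = 86.7 nV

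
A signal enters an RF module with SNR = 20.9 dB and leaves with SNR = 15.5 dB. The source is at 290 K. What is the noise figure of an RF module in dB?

5.4 dB

NF (dB) = SNR_in(dB) − SNR_out(dB) when the source is at T₀
NF = 20.9 − 15.5 = 5.4 dB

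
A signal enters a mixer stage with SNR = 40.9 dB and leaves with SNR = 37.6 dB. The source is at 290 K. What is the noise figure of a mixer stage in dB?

3.3 dB

NF (dB) = SNR_in(dB) − SNR_out(dB) when the source is at T₀
NF = 40.9 − 37.6 = 3.3 dB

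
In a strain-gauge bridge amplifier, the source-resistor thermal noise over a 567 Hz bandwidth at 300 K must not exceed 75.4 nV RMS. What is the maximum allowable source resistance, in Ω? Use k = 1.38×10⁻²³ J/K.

Johnson–Nyquist: V_n = √(4kTRB) ⇒ R = V_n² / (4kTB)
4kTB = 4 × 1.38×10⁻²³ × 300 × 5.67×10² = 9.39×10⁻¹⁸
R = (7.54×10⁻⁸)² / 9.39×10⁻¹⁸ = 6.05×10² Ω = 605 Ω

605 Ω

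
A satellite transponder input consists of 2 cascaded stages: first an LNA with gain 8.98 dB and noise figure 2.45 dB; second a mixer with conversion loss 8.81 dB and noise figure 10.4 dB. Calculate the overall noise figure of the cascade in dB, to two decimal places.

Convert to linear (a loss of L dB is a gain of −L dB): F_i = 10^(NF_i/10), G_i = 10^(G_i,dB/10)
  Stage 1: F_1 = 10^(2.45/10) = 1.758, G_1 = 10^(8.98/10) = 7.907
  Stage 2: F_2 = 10^(10.4/10) = 10.96, G_2 = 10^(−8.81/10) = 0.1315
Friis cascade:
  F = 1.758 + (10.96 − 1)/7.907 = 3.018
NF = 10 log₁₀(3.018) = 4.80 dB

4.80 dB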